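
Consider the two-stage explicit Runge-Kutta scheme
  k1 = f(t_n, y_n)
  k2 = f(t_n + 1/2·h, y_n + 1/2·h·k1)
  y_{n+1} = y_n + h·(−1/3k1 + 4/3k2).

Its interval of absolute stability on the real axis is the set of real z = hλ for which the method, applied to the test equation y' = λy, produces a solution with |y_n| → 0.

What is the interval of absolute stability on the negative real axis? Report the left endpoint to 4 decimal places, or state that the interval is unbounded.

Test eqn y'=λy, z=hλ:
  k1=λy_n ⇒ h·k1=z·y_n;  k2=λ(1+1/2z)y_n ⇒ h·k2=z(1+1/2z)y_n
  y_{n+1}/y_n = 1 − 1/3z + 4/3z(1+1/2z) = 1 + z + 2/3z²
  so R(z) = 1 + z + 2/3z².

Need |R(x)|<1, x<0.
x=-1.31: |R|=0.8341
R=1: x+2/3x²=0 ⇒ x=−3/2=-1.5000; min R=1−1/(4·2/3)=0.6250>−1
Confirm numerically:
  x=-1.309: |R|=0.83332 <1
  x=-1.129: |R|=0.72076 <1
  x=-0.926: |R|=0.64565 <1
  x=-0.829: |R|=0.62916 <1
  x=-1.861: |R|=1.44788 >1
  x=-1.699: |R|=1.22540 >1
Stable set (-1.5000, 0).

z∈(-1.5000,0).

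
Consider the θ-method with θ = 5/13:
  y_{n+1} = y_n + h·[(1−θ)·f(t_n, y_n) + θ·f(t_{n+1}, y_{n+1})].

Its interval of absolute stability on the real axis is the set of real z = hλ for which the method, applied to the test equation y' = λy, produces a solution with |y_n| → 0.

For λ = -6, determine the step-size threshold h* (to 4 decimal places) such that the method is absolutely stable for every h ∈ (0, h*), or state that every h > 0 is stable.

Test eqn y'=λy, z=hλ:
  y_{n+1} = y_n + z·[8/13·y_n + 5/13·y_{n+1}] ⇒ (1 − 5/13z)y_{n+1} = (1 + 8/13z)y_n
  R(z) = (1 + 8/13z)/(1 − 5/13z).

Find x<0 with |R(x)|<1.
x=-1.63: |R|=0.0019
R=−1: 1+8/13x = −1+5/13x ⇒ -3/13x=2 ⇒ x=2/(-3/13)=-8.6667
Confirm numerically:
  x=-5.369: |R|=0.75171 <1
  x=-4.784: |R|=0.68451 <1
  x=-4.408: |R|=0.63539 <1
  x=-3.982: |R|=0.57296 <1
  x=-9.126: |R|=1.02350 >1
  x=-8.888: |R|=1.01156 >1
Interval (-8.6667, 0).

(-8.6667,0); λ=-6 ⇒ h* = (26/3)/6 = 1.4444.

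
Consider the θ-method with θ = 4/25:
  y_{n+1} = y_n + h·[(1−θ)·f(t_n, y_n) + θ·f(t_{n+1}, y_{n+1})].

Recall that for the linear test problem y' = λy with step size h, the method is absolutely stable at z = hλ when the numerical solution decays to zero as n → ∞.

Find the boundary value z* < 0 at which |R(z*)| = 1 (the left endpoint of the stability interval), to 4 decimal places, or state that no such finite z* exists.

z* = -2.9412.

On y'=λy, z=hλ:
  y_{n+1} = y_n + z·[21/25·y_n + 4/25·y_{n+1}] ⇒ (1 − 4/25z)y_{n+1} = (1 + 21/25z)y_n
  Hence R(z) = (1 + 21/25z)/(1 − 4/25z).

Boundary: |R(x)|=1, x<0.
x=-0.83: |R|=0.2673
R=−1: 1+21/25x = −1+4/25x ⇒ -17/25x=2 ⇒ x=2/(-17/25)=-2.9412
Confirm numerically:
  x=-2.063: |R|=0.55103 <1
  x=-1.922: |R|=0.46996 <1
  x=-1.800: |R|=0.39752 <1
  x=-1.592: |R|=0.26881 <1
  x=-3.350: |R|=1.18099 >1
  x=-3.320: |R|=1.16823 >1
  x=-3.006: |R|=1.02976 >1
Interval (-2.9412, 0).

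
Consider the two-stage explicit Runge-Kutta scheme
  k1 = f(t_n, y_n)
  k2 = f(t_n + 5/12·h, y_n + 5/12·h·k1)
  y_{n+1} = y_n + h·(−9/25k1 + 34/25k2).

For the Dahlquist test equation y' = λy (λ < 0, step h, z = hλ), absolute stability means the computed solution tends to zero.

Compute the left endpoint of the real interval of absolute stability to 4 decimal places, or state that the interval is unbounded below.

left endpoint -1.7647.

Set f=λy, z=hλ:
  k1=λy_n ⇒ h·k1=z·y_n;  k2=λ(1+5/12z)y_n ⇒ h·k2=z(1+5/12z)y_n
  y_{n+1}/y_n = 1 − 9/25z + 34/25z(1+5/12z) = 1 + z + 17/30z²
  Hence R(z) = 1 + z + 17/30z².

Solve |R(x)|<1 on ℝ⁻.
x=-1.44: |R|=0.7350
R=1: x+17/30x²=0 ⇒ x=−30/17=-1.7647; min R=1−1/(4·17/30)=0.5588>−1
Confirm numerically:
  x=-1.543: |R|=0.80615 <1
  x=-1.343: |R|=0.67907 <1
  x=-1.042: |R|=0.57327 <1
  x=-0.976: |R|=0.56379 <1
  x=-2.276: |R|=1.65943 >1
  x=-2.090: |R|=1.38526 >1
  x=-1.905: |R|=1.15145 >1
So |R|<1 on (-1.7647, 0).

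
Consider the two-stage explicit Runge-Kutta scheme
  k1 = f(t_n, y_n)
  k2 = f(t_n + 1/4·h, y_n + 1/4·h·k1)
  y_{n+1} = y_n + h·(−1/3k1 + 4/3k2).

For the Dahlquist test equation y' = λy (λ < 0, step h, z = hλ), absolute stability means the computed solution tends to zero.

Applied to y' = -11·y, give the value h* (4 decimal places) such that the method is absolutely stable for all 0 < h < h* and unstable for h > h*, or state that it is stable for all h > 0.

(-3.0000,0); λ=-11 ⇒ h* = (3)/11 = 0.2727.

On y'=λy, z=hλ:
  k1=λy_n ⇒ h·k1=z·y_n;  k2=λ(1+1/4z)y_n ⇒ h·k2=z(1+1/4z)y_n
  y_{n+1}/y_n = 1 − 1/3z + 4/3z(1+1/4z) = 1 + z + 1/3z²
  ⇒ R(z) = 1 + z + 1/3z².

Need |R(x)|<1, x<0.
x=-1.13: |R|=0.2956
R=1: x+1/3x²=0 ⇒ x=−3=-3.0000; min R=1−1/(4·1/3)=0.2500>−1
Confirm numerically:
  x=-2.922: |R|=0.92403 <1
  x=-2.403: |R|=0.52180 <1
  x=-1.916: |R|=0.30769 <1
  x=-3.193: |R|=1.20542 >1
  x=-3.124: |R|=1.12913 >1
  x=-3.048: |R|=1.04877 >1
Stable set (-3.0000, 0).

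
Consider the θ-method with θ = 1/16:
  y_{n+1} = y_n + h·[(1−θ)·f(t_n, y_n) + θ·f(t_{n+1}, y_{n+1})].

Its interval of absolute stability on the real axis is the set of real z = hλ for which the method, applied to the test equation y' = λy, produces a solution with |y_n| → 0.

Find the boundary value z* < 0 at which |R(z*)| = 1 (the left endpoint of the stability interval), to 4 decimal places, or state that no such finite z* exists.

z* = -2.2857.

With y'=λy (z=hλ):
  y_{n+1} = y_n + z·[15/16·y_n + 1/16·y_{n+1}] ⇒ (1 − 1/16z)y_{n+1} = (1 + 15/16z)y_n
  so R(z) = (1 + 15/16z)/(1 − 1/16z).

Boundary: |R(x)|=1, x<0.
x=-0.54: |R|=0.4776
R=−1: 1+15/16x = −1+1/16x ⇒ -7/8x=2 ⇒ x=2/(-7/8)=-2.2857
Confirm numerically:
  x=-2.157: |R|=0.90075 <1
  x=-1.599: |R|=0.45372 <1
  x=-1.384: |R|=0.27382 <1
  x=-1.306: |R|=0.20744 <1
  x=-2.566: |R|=1.21135 >1
  x=-2.485: |R|=1.15093 >1
Stable set (-2.2857, 0).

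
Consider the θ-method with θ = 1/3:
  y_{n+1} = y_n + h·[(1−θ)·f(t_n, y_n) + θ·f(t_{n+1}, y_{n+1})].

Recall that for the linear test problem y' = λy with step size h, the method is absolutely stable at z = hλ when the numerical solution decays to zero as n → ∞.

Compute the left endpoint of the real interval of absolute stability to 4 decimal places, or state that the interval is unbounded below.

left endpoint -6.0000.

Test eqn y'=λy, z=hλ:
  y_{n+1} = y_n + z·[2/3·y_n + 1/3·y_{n+1}] ⇒ (1 − 1/3z)y_{n+1} = (1 + 2/3z)y_n
  ⇒ R(z) = (1 + 2/3z)/(1 − 1/3z).

Need |R(x)|<1, x<0.
x=-1.35: |R|=0.0690
R=−1: 1+2/3x = −1+1/3x ⇒ -1/3x=2 ⇒ x=2/(-1/3)=-6.0000
Confirm numerically:
  x=-4.641: |R|=0.82214 <1
  x=-3.320: |R|=0.57595 <1
  x=-3.129: |R|=0.53157 <1
  x=-2.825: |R|=0.45494 <1
  x=-6.477: |R|=1.05033 >1
  x=-6.222: |R|=1.02407 >1
  x=-6.099: |R|=1.01088 >1
Stable set (-6.0000, 0).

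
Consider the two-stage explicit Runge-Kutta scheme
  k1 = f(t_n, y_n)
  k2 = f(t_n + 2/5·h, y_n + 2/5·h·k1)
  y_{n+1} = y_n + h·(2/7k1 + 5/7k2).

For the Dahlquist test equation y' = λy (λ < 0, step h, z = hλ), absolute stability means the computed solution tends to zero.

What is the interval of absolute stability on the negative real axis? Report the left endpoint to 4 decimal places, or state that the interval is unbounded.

z∈(-3.5000,0).

Set f=λy, z=hλ:
  k1=λy_n ⇒ h·k1=z·y_n;  k2=λ(1+2/5z)y_n ⇒ h·k2=z(1+2/5z)y_n
  y_{n+1}/y_n = 1 + 2/7z + 5/7z(1+2/5z) = 1 + z + 2/7z²
  so R(z) = 1 + z + 2/7z².

Find x<0 with |R(x)|<1.
x=-1.78: |R|=0.1253
R=1: x+2/7x²=0 ⇒ x=−7/2=-3.5000; min R=1−1/(4·2/7)=0.1250>−1
Confirm numerically:
  x=-2.729: |R|=0.39884 <1
  x=-2.172: |R|=0.17588 <1
  x=-1.934: |R|=0.13467 <1
  x=-1.405: |R|=0.15901 <1
  x=-4.090: |R|=1.68946 >1
  x=-3.982: |R|=1.54838 >1
  x=-3.697: |R|=1.20809 >1
Interval (-3.5000, 0).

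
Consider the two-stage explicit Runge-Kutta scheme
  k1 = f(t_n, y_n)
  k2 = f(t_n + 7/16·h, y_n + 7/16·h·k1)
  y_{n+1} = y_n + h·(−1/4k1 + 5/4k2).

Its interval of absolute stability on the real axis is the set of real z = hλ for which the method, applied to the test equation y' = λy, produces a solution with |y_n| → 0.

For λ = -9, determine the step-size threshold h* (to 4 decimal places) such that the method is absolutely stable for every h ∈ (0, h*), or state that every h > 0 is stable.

(-1.8286,0); λ=-9 ⇒ h* = (64/35)/9 = 0.2032.

Test eqn y'=λy, z=hλ:
  k1=λy_n ⇒ h·k1=z·y_n;  k2=λ(1+7/16z)y_n ⇒ h·k2=z(1+7/16z)y_n
  y_{n+1}/y_n = 1 − 1/4z + 5/4z(1+7/16z) = 1 + z + 35/64z²
  Hence R(z) = 1 + z + 35/64z².

Need |R(x)|<1, x<0.
x=-1.07: |R|=0.5561
R=1: x+35/64x²=0 ⇒ x=−64/35=-1.8286; min R=1−1/(4·35/64)=0.5429>−1
Confirm numerically:
  x=-1.369: |R|=0.65593 <1
  x=-1.224: |R|=0.59531 <1
  x=-0.868: |R|=0.54403 <1
  x=-2.101: |R|=1.31302 >1
  x=-1.942: |R|=1.12046 >1
So |R|<1 on (-1.8286, 0).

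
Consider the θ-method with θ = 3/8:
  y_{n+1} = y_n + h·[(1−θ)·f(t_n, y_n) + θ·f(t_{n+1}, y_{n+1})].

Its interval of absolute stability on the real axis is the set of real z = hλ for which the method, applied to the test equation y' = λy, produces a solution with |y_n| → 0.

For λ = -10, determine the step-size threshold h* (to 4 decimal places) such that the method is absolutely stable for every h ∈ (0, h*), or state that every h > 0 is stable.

(-8.0000,0); λ=-10 ⇒ h* = (8)/10 = 0.8000.

Test eqn y'=λy, z=hλ:
  y_{n+1} = y_n + z·[5/8·y_n + 3/8·y_{n+1}] ⇒ (1 − 3/8z)y_{n+1} = (1 + 5/8z)y_n
  Hence R(z) = (1 + 5/8z)/(1 − 3/8z).

Boundary: |R(x)|=1, x<0.
x=-1.22: |R|=0.1630
R=−1: 1+5/8x = −1+3/8x ⇒ -1/4x=2 ⇒ x=2/(-1/4)=-8.0000
Confirm numerically:
  x=-6.914: |R|=0.92443 <1
  x=-6.145: |R|=0.85966 <1
  x=-3.532: |R|=0.51947 <1
  x=-8.493: |R|=1.02945 >1
  x=-8.351: |R|=1.02124 >1
  x=-8.065: |R|=1.00404 >1
Interval (-8.0000, 0).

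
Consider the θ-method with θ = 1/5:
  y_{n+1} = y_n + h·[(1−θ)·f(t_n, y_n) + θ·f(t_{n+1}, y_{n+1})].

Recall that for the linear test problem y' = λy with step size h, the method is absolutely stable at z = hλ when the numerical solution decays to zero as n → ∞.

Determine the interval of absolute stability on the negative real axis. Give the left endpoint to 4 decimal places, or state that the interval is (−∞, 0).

z∈(-3.3333,0).

Set f=λy, z=hλ:
  y_{n+1} = y_n + z·[4/5·y_n + 1/5·y_{n+1}] ⇒ (1 − 1/5z)y_{n+1} = (1 + 4/5z)y_n
  so R(z) = (1 + 4/5z)/(1 − 1/5z).

Need |R(x)|<1, x<0.
x=-1.32: |R|=0.0443
R=−1: 1+4/5x = −1+1/5x ⇒ -3/5x=2 ⇒ x=2/(-3/5)=-3.3333
Confirm numerically:
  x=-3.105: |R|=0.91548 <1
  x=-2.840: |R|=0.81122 <1
  x=-2.714: |R|=0.75914 <1
  x=-1.857: |R|=0.35409 <1
  x=-3.654: |R|=1.11116 >1
  x=-3.614: |R|=1.09775 >1
So |R|<1 on (-3.3333, 0).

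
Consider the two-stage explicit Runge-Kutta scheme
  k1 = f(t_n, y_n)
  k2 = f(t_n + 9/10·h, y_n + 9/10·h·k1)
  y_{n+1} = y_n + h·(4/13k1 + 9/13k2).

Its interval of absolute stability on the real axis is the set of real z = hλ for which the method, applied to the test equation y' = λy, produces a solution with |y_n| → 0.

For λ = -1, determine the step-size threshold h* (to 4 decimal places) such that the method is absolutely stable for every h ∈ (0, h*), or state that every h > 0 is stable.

(-1.6049,0); λ=-1 ⇒ h* = (130/81)/1 = 1.6049.

Test eqn y'=λy, z=hλ:
  k1=λy_n ⇒ h·k1=z·y_n;  k2=λ(1+9/10z)y_n ⇒ h·k2=z(1+9/10z)y_n
  y_{n+1}/y_n = 1 + 4/13z + 9/13z(1+9/10z) = 1 + z + 81/130z²
  R(z) = 1 + z + 81/130z².

Solve |R(x)|<1 on ℝ⁻.
x=-0.84: |R|=0.5996
R=1: x+81/130x²=0 ⇒ x=−130/81=-1.6049; min R=1−1/(4·81/130)=0.5988>−1
Confirm numerically:
  x=-1.375: |R|=0.80300 <1
  x=-1.092: |R|=0.65100 <1
  x=-0.767: |R|=0.59955 <1
  x=-0.657: |R|=0.61195 <1
  x=-2.132: |R|=1.70015 >1
  x=-1.974: |R|=1.45393 >1
  x=-1.779: |R|=1.19294 >1
So |R|<1 on (-1.6049, 0).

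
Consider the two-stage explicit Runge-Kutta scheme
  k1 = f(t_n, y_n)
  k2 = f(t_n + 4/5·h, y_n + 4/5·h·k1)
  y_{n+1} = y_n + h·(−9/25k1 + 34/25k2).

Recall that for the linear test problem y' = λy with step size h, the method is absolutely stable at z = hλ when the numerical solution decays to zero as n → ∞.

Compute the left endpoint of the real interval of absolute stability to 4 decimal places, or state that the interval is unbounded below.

z* = -0.9191.

On y'=λy, z=hλ:
  k1=λy_n ⇒ h·k1=z·y_n;  k2=λ(1+4/5z)y_n ⇒ h·k2=z(1+4/5z)y_n
  y_{n+1}/y_n = 1 − 9/25z + 34/25z(1+4/5z) = 1 + z + 136/125z²
  so R(z) = 1 + z + 136/125z².

Find x<0 with |R(x)|<1.
x=-0.67: |R|=0.8184
R=1: x+136/125x²=0 ⇒ x=−125/136=-0.9191; min R=1−1/(4·136/125)=0.7702>−1
Confirm numerically:
  x=-0.767: |R|=0.87306 <1
  x=-0.718: |R|=0.84289 <1
  x=-0.629: |R|=0.80146 <1
  x=-0.606: |R|=0.79355 <1
  x=-1.377: |R|=1.68599 >1
  x=-1.133: |R|=1.26365 >1
Stable set (-0.9191, 0).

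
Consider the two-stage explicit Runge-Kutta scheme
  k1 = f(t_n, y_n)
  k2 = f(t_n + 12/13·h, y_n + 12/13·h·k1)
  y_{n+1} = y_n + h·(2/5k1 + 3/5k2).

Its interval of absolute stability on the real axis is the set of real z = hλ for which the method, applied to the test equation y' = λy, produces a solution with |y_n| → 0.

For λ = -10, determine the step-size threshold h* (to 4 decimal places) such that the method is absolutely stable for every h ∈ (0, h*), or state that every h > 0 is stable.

(-1.8056,0); λ=-10 ⇒ h* = (65/36)/10 = 0.1806.

With y'=λy (z=hλ):
  k1=λy_n ⇒ h·k1=z·y_n;  k2=λ(1+12/13z)y_n ⇒ h·k2=z(1+12/13z)y_n
  y_{n+1}/y_n = 1 + 2/5z + 3/5z(1+12/13z) = 1 + z + 36/65z²
  R(z) = 1 + z + 36/65z².

Boundary: |R(x)|=1, x<0.
x=-0.52: |R|=0.6298
R=1: x+36/65x²=0 ⇒ x=−65/36=-1.8056; min R=1−1/(4·36/65)=0.5486>−1
Confirm numerically:
  x=-1.359: |R|=0.66389 <1
  x=-1.229: |R|=0.60755 <1
  x=-0.962: |R|=0.55055 <1
  x=-0.873: |R|=0.54910 <1
  x=-2.123: |R|=1.37326 >1
  x=-2.064: |R|=1.29544 >1
Stable set (-1.8056, 0).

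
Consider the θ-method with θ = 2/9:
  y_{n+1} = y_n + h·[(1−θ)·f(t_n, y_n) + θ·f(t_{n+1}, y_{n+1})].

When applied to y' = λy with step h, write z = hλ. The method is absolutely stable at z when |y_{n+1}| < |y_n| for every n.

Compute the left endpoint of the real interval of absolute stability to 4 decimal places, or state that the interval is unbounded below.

left endpoint -3.6000.

Test eqn y'=λy, z=hλ:
  y_{n+1} = y_n + z·[7/9·y_n + 2/9·y_{n+1}] ⇒ (1 − 2/9z)y_{n+1} = (1 + 7/9z)y_n
  so R(z) = (1 + 7/9z)/(1 − 2/9z).

Solve |R(x)|<1 on ℝ⁻.
x=-0.89: |R|=0.2570
R=−1: 1+7/9x = −1+2/9x ⇒ -5/9x=2 ⇒ x=2/(-5/9)=-3.6000
Confirm numerically:
  x=-3.093: |R|=0.83307 <1
  x=-2.950: |R|=0.78188 <1
  x=-2.022: |R|=0.39512 <1
  x=-1.737: |R|=0.25325 <1
  x=-3.935: |R|=1.09929 >1
  x=-3.844: |R|=1.07311 >1
  x=-3.693: |R|=1.02838 >1
So |R|<1 on (-3.6000, 0).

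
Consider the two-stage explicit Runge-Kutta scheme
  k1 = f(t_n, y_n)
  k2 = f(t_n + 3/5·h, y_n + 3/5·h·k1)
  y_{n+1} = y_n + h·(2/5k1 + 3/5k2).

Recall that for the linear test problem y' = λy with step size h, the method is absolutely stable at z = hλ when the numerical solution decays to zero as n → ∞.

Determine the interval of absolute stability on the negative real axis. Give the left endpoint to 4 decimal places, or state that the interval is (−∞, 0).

(-2.7778, 0).

On y'=λy, z=hλ:
  k1=λy_n ⇒ h·k1=z·y_n;  k2=λ(1+3/5z)y_n ⇒ h·k2=z(1+3/5z)y_n
  y_{n+1}/y_n = 1 + 2/5z + 3/5z(1+3/5z) = 1 + z + 9/25z²
  so R(z) = 1 + z + 9/25z².

Find x<0 with |R(x)|<1.
x=-0.34: |R|=0.7016
R=1: x+9/25x²=0 ⇒ x=−25/9=-2.7778; min R=1−1/(4·9/25)=0.3056>−1
Confirm numerically:
  x=-2.664: |R|=0.89088 <1
  x=-2.519: |R|=0.76533 <1
  x=-2.409: |R|=0.68018 <1
  x=-1.147: |R|=0.32662 <1
  x=-3.353: |R|=1.69434 >1
  x=-2.809: |R|=1.03157 >1
Interval (-2.7778, 0).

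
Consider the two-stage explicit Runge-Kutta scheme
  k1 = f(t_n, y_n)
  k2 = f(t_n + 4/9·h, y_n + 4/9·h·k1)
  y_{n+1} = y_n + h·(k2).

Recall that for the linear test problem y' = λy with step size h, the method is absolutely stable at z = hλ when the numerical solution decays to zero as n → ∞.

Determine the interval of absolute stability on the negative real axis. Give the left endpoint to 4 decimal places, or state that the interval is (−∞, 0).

z∈(-2.2500,0).

Set f=λy, z=hλ:
  k1=λy_n ⇒ h·k1=z·y_n;  k2=λ(1+4/9z)y_n ⇒ h·k2=z(1+4/9z)y_n
  y_{n+1}/y_n = 1 + z(1+4/9z) = 1 + z + 4/9z²
  ⇒ R(z) = 1 + z + 4/9z².

Solve |R(x)|<1 on ℝ⁻.
x=-1.41: |R|=0.4736
R=1: x+4/9x²=0 ⇒ x=−9/4=-2.2500; min R=1−1/(4·4/9)=0.4375>−1
Confirm numerically:
  x=-1.287: |R|=0.44916 <1
  x=-1.269: |R|=0.44672 <1
  x=-0.996: |R|=0.44490 <1
  x=-0.937: |R|=0.45321 <1
  x=-2.499: |R|=1.27656 >1
  x=-2.408: |R|=1.16910 >1
Stable set (-2.2500, 0).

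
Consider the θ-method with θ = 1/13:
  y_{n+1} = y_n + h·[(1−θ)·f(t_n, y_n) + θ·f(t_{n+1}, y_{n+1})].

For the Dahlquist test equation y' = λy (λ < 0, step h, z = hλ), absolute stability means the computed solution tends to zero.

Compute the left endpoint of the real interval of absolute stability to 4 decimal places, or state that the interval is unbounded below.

left endpoint -2.3636.

Set f=λy, z=hλ:
  y_{n+1} = y_n + z·[12/13·y_n + 1/13·y_{n+1}] ⇒ (1 − 1/13z)y_{n+1} = (1 + 12/13z)y_n
  Hence R(z) = (1 + 12/13z)/(1 − 1/13z).

Boundary: |R(x)|=1, x<0.
x=-0.54: |R|=0.4815
R=−1: 1+12/13x = −1+1/13x ⇒ -11/13x=2 ⇒ x=2/(-11/13)=-2.3636
Confirm numerically:
  x=-1.345: |R|=0.21889 <1
  x=-1.273: |R|=0.15946 <1
  x=-1.028: |R|=0.04733 <1
  x=-2.802: |R|=1.30515 >1
  x=-2.725: |R|=1.25278 >1
So |R|<1 on (-2.3636, 0).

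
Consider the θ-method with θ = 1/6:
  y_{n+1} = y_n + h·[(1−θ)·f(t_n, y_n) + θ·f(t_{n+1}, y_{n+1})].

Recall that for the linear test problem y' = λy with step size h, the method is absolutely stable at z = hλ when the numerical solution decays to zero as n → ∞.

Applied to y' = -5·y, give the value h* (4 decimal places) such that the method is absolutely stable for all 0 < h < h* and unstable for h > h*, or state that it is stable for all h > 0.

(-3.0000,0); λ=-5 ⇒ h* = (3)/5 = 0.6000.

On y'=λy, z=hλ:
  y_{n+1} = y_n + z·[5/6·y_n + 1/6·y_{n+1}] ⇒ (1 − 1/6z)y_{n+1} = (1 + 5/6z)y_n
  ⇒ R(z) = (1 + 5/6z)/(1 − 1/6z).

Solve |R(x)|<1 on ℝ⁻.
x=-0.77: |R|=0.3176
R=−1: 1+5/6x = −1+1/6x ⇒ -2/3x=2 ⇒ x=2/(-2/3)=-3.0000
Confirm numerically:
  x=-1.894: |R|=0.43957 <1
  x=-1.748: |R|=0.35364 <1
  x=-1.245: |R|=0.03106 <1
  x=-3.454: |R|=1.19209 >1
  x=-3.351: |R|=1.15014 >1
  x=-3.227: |R|=1.09841 >1
Stable set (-3.0000, 0).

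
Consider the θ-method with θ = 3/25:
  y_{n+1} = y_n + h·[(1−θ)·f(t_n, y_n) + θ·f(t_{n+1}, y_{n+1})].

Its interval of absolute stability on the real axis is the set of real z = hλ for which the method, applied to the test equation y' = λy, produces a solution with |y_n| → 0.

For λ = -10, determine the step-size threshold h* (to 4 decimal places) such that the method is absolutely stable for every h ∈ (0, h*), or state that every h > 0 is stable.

With y'=λy (z=hλ):
  y_{n+1} = y_n + z·[22/25·y_n + 3/25·y_{n+1}] ⇒ (1 − 3/25z)y_{n+1} = (1 + 22/25z)y_n
  Hence R(z) = (1 + 22/25z)/(1 − 3/25z).

Boundary: |R(x)|=1, x<0.
x=-0.95: |R|=0.1472
R=−1: 1+22/25x = −1+3/25x ⇒ -19/25x=2 ⇒ x=2/(-19/25)=-2.6316
Confirm numerically:
  x=-1.998: |R|=0.61160 <1
  x=-1.821: |R|=0.49444 <1
  x=-1.514: |R|=0.28123 <1
  x=-2.995: |R|=1.20318 >1
  x=-2.954: |R|=1.18091 >1
  x=-2.839: |R|=1.11758 >1
So |R|<1 on (-2.6316, 0).

(-2.6316,0); λ=-10 ⇒ h* = (50/19)/10 = 0.2632.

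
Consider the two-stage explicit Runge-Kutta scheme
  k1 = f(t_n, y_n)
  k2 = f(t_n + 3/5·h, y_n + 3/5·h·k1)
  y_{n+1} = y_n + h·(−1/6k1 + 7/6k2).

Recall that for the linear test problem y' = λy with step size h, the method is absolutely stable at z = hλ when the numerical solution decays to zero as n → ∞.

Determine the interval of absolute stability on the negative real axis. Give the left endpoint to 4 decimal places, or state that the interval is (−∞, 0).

z∈(-1.4286,0).

With y'=λy (z=hλ):
  k1=λy_n ⇒ h·k1=z·y_n;  k2=λ(1+3/5z)y_n ⇒ h·k2=z(1+3/5z)y_n
  y_{n+1}/y_n = 1 − 1/6z + 7/6z(1+3/5z) = 1 + z + 7/10z²
  so R(z) = 1 + z + 7/10z².

Boundary: |R(x)|=1, x<0.
x=-0.99: |R|=0.6961
R=1: x+7/10x²=0 ⇒ x=−10/7=-1.4286; min R=1−1/(4·7/10)=0.6429>−1
Confirm numerically:
  x=-1.121: |R|=0.75865 <1
  x=-1.024: |R|=0.71000 <1
  x=-0.783: |R|=0.64616 <1
  x=-0.765: |R|=0.64466 <1
  x=-1.941: |R|=1.69624 >1
  x=-1.542: |R|=1.12243 >1
Interval (-1.4286, 0).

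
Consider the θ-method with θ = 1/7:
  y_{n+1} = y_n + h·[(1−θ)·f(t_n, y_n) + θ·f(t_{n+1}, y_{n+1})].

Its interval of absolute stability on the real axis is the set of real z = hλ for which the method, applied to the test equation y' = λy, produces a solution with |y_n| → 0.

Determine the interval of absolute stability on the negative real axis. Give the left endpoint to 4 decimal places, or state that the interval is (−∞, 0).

(-2.8000, 0).

On y'=λy, z=hλ:
  y_{n+1} = y_n + z·[6/7·y_n + 1/7·y_{n+1}] ⇒ (1 − 1/7z)y_{n+1} = (1 + 6/7z)y_n
  so R(z) = (1 + 6/7z)/(1 − 1/7z).

Boundary: |R(x)|=1, x<0.
x=-1.4: |R|=0.1667
R=−1: 1+6/7x = −1+1/7x ⇒ -5/7x=2 ⇒ x=2/(-5/7)=-2.8000
Confirm numerically:
  x=-2.030: |R|=0.57364 <1
  x=-1.937: |R|=0.51718 <1
  x=-1.638: |R|=0.32739 <1
  x=-1.346: |R|=0.12892 <1
  x=-3.172: |R|=1.18285 >1
  x=-2.960: |R|=1.08032 >1
So |R|<1 on (-2.8000, 0).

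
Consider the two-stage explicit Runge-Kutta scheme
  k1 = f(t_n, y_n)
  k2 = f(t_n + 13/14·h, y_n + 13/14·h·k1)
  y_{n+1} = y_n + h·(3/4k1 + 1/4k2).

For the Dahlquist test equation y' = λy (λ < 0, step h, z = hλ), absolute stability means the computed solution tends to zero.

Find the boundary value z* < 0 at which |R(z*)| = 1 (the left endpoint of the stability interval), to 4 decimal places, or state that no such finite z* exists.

Test eqn y'=λy, z=hλ:
  k1=λy_n ⇒ h·k1=z·y_n;  k2=λ(1+13/14z)y_n ⇒ h·k2=z(1+13/14z)y_n
  y_{n+1}/y_n = 1 + 3/4z + 1/4z(1+13/14z) = 1 + z + 13/56z²
  so R(z) = 1 + z + 13/56z².

Need |R(x)|<1, x<0.
x=-1.21: |R|=0.1299
R=1: x+13/56x²=0 ⇒ x=−56/13=-4.3077; min R=1−1/(4·13/56)=-0.0769>−1
Confirm numerically:
  x=-4.084: |R|=0.78792 <1
  x=-3.707: |R|=0.48307 <1
  x=-3.311: |R|=0.23392 <1
  x=-4.681: |R|=1.40566 >1
  x=-4.424: |R|=1.11945 >1
So |R|<1 on (-4.3077, 0).

z* = -4.3077.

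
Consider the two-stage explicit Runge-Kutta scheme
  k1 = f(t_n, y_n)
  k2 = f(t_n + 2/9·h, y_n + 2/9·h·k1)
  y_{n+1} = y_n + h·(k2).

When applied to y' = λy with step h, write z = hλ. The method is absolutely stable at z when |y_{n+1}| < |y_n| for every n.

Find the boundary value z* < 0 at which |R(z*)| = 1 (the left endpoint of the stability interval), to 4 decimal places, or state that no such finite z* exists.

With y'=λy (z=hλ):
  k1=λy_n ⇒ h·k1=z·y_n;  k2=λ(1+2/9z)y_n ⇒ h·k2=z(1+2/9z)y_n
  y_{n+1}/y_n = 1 + z(1+2/9z) = 1 + z + 2/9z²
  ⇒ R(z) = 1 + z + 2/9z².

Find x<0 with |R(x)|<1.
x=-1.24: |R|=0.1017
R=1: x+2/9x²=0 ⇒ x=−9/2=-4.5000; min R=1−1/(4·2/9)=-0.1250>−1
Confirm numerically:
  x=-4.073: |R|=0.61352 <1
  x=-2.553: |R|=0.10460 <1
  x=-2.316: |R|=0.12403 <1
  x=-2.208: |R|=0.12461 <1
  x=-4.904: |R|=1.44027 >1
  x=-4.880: |R|=1.41209 >1
  x=-4.528: |R|=1.02817 >1
Interval (-4.5000, 0).

z* = -4.5000.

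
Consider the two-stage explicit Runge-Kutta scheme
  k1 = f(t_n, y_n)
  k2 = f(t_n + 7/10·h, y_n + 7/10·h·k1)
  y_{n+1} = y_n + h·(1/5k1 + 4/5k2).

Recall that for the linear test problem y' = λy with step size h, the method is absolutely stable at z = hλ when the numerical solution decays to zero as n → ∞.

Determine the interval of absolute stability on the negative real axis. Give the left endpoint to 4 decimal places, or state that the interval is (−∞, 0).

z∈(-1.7857,0).

On y'=λy, z=hλ:
  k1=λy_n ⇒ h·k1=z·y_n;  k2=λ(1+7/10z)y_n ⇒ h·k2=z(1+7/10z)y_n
  y_{n+1}/y_n = 1 + 1/5z + 4/5z(1+7/10z) = 1 + z + 14/25z²
  Hence R(z) = 1 + z + 14/25z².

Find x<0 with |R(x)|<1.
x=-1.73: |R|=0.9460
R=1: x+14/25x²=0 ⇒ x=−25/14=-1.7857; min R=1−1/(4·14/25)=0.5536>−1
Confirm numerically:
  x=-1.744: |R|=0.95926 <1
  x=-1.046: |R|=0.56670 <1
  x=-0.922: |R|=0.55405 <1
  x=-0.915: |R|=0.55385 <1
  x=-2.190: |R|=1.49582 >1
  x=-1.944: |R|=1.17232 >1
  x=-1.887: |R|=1.10703 >1
Stable set (-1.7857, 0).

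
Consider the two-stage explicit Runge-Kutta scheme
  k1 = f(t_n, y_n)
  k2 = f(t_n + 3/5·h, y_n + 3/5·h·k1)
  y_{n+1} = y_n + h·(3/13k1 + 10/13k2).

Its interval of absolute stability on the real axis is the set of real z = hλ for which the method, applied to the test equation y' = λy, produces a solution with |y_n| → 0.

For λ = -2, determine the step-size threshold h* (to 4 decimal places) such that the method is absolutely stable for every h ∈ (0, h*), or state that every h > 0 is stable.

With y'=λy (z=hλ):
  k1=λy_n ⇒ h·k1=z·y_n;  k2=λ(1+3/5z)y_n ⇒ h·k2=z(1+3/5z)y_n
  y_{n+1}/y_n = 1 + 3/13z + 10/13z(1+3/5z) = 1 + z + 6/13z²
  ⇒ R(z) = 1 + z + 6/13z².

Boundary: |R(x)|=1, x<0.
x=-0.37: |R|=0.6932
R=1: x+6/13x²=0 ⇒ x=−13/6=-2.1667; min R=1−1/(4·6/13)=0.4583>−1
Confirm numerically:
  x=-2.019: |R|=0.86240 <1
  x=-1.418: |R|=0.51003 <1
  x=-0.991: |R|=0.46227 <1
  x=-2.644: |R|=1.58249 >1
  x=-2.303: |R|=1.14491 >1
  x=-2.274: |R|=1.11265 >1
Interval (-2.1667, 0).

(-2.1667,0); λ=-2 ⇒ h* = (13/6)/2 = 1.0833.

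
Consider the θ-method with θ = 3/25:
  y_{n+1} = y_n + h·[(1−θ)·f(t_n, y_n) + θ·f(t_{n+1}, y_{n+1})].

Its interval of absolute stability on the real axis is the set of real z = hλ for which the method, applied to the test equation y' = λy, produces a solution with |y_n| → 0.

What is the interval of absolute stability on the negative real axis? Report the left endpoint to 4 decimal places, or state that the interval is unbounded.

On y'=λy, z=hλ:
  y_{n+1} = y_n + z·[22/25·y_n + 3/25·y_{n+1}] ⇒ (1 − 3/25z)y_{n+1} = (1 + 22/25z)y_n
  so R(z) = (1 + 22/25z)/(1 − 3/25z).

Need |R(x)|<1, x<0.
x=-0.62: |R|=0.4229
R=−1: 1+22/25x = −1+3/25x ⇒ -19/25x=2 ⇒ x=2/(-19/25)=-2.6316
Confirm numerically:
  x=-2.512: |R|=0.93017 <1
  x=-1.911: |R|=0.55452 <1
  x=-1.420: |R|=0.21326 <1
  x=-2.928: |R|=1.16671 >1
  x=-2.894: |R|=1.14803 >1
So |R|<1 on (-2.6316, 0).

(-2.6316, 0).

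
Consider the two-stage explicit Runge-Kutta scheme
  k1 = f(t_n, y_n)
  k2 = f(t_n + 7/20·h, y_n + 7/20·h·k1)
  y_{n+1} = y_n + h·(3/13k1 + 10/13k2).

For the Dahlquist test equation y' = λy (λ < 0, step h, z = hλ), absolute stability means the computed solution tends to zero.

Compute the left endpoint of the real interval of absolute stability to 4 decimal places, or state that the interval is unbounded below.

Set f=λy, z=hλ:
  k1=λy_n ⇒ h·k1=z·y_n;  k2=λ(1+7/20z)y_n ⇒ h·k2=z(1+7/20z)y_n
  y_{n+1}/y_n = 1 + 3/13z + 10/13z(1+7/20z) = 1 + z + 7/26z²
  ⇒ R(z) = 1 + z + 7/26z².

Solve |R(x)|<1 on ℝ⁻.
x=-1.48: |R|=0.1097
R=1: x+7/26x²=0 ⇒ x=−26/7=-3.7143; min R=1−1/(4·7/26)=0.0714>−1
Confirm numerically:
  x=-3.440: |R|=0.74597 <1
  x=-3.262: |R|=0.60279 <1
  x=-1.573: |R|=0.09317 <1
  x=-4.121: |R|=1.45125 >1
  x=-3.911: |R|=1.20713 >1
  x=-3.858: |R|=1.14927 >1
So |R|<1 on (-3.7143, 0).

z* = -3.7143.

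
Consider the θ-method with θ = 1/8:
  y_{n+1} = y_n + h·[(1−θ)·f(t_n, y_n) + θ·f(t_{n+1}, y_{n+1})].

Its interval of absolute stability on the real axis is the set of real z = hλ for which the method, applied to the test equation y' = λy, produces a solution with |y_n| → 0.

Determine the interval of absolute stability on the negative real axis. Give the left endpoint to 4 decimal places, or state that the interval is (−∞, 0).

(-2.6667, 0).

Test eqn y'=λy, z=hλ:
  y_{n+1} = y_n + z·[7/8·y_n + 1/8·y_{n+1}] ⇒ (1 − 1/8z)y_{n+1} = (1 + 7/8z)y_n
  Hence R(z) = (1 + 7/8z)/(1 − 1/8z).

Find x<0 with |R(x)|<1.
x=-1.17: |R|=0.0207
R=−1: 1+7/8x = −1+1/8x ⇒ -3/4x=2 ⇒ x=2/(-3/4)=-2.6667
Confirm numerically:
  x=-2.182: |R|=0.71440 <1
  x=-2.010: |R|=0.60639 <1
  x=-1.840: |R|=0.49593 <1
  x=-3.014: |R|=1.18921 >1
  x=-2.732: |R|=1.03653 >1
So |R|<1 on (-2.6667, 0).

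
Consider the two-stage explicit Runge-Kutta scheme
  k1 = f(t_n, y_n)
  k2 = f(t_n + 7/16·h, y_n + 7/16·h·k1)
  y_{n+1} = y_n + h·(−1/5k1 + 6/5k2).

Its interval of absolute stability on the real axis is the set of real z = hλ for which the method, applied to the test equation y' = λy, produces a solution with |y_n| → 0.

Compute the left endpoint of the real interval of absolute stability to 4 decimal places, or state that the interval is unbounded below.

Set f=λy, z=hλ:
  k1=λy_n ⇒ h·k1=z·y_n;  k2=λ(1+7/16z)y_n ⇒ h·k2=z(1+7/16z)y_n
  y_{n+1}/y_n = 1 − 1/5z + 6/5z(1+7/16z) = 1 + z + 21/40z²
  ⇒ R(z) = 1 + z + 21/40z².

Find x<0 with |R(x)|<1.
x=-0.75: |R|=0.5453
R=1: x+21/40x²=0 ⇒ x=−40/21=-1.9048; min R=1−1/(4·21/40)=0.5238>−1
Confirm numerically:
  x=-1.680: |R|=0.80176 <1
  x=-1.650: |R|=0.77931 <1
  x=-0.887: |R|=0.52605 <1
  x=-2.364: |R|=1.56996 >1
  x=-2.194: |R|=1.33316 >1
Interval (-1.9048, 0).

z* = -1.9048.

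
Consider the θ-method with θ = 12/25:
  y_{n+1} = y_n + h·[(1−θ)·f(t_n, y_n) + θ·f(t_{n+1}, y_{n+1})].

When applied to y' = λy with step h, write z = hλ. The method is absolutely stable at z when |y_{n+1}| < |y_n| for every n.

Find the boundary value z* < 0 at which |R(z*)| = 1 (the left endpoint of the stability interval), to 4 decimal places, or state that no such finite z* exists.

On y'=λy, z=hλ:
  y_{n+1} = y_n + z·[13/25·y_n + 12/25·y_{n+1}] ⇒ (1 − 12/25z)y_{n+1} = (1 + 13/25z)y_n
  ⇒ R(z) = (1 + 13/25z)/(1 − 12/25z).

Find x<0 with |R(x)|<1.
x=-1.16: |R|=0.2549
R=−1: 1+13/25x = −1+12/25x ⇒ -1/25x=2 ⇒ x=2/(-1/25)=-50.0000
Confirm numerically:
  x=-34.886: |R|=0.96593 <1
  x=-32.543: |R|=0.95799 <1
  x=-30.859: |R|=0.95158 <1
  x=-20.759: |R|=0.89332 <1
  x=-50.521: |R|=1.00083 >1
  x=-50.394: |R|=1.00063 >1
  x=-50.372: |R|=1.00059 >1
So |R|<1 on (-50.0000, 0).

left endpoint -50.0000.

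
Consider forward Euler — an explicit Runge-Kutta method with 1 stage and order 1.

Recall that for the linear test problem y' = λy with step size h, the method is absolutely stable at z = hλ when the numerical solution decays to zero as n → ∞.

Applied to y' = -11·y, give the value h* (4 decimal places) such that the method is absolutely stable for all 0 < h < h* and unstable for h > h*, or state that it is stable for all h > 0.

On y'=λy, z=hλ:
  order 1, 1-stage ⇒ R(z)=1+z
  (e.g. R(-1.44)=-0.44000, |R|=0.44000)

Boundary: |R(x)|=1, x<0.
x=-1.44: |R|=0.4400
|R(-2.19)|=1.1900 |R(-1.26)|=0.2600 |R(-1.01)|=0.0100
Bisect:
  x_lo=-2.8012 |R|=1.8012  x_hi=-0.1011 |R|=0.8989
  mid=-1.45116 |R|=0.45116 →hi
  mid=-2.12617 |R|=1.12617 →lo
  mid=-1.78867 |R|=0.78867 →hi
  mid=-1.95742 |R|=0.95742 →hi
  mid=-2.04180 |R|=1.04180 →lo
  mid=-1.99961 |R|=0.99961 →hi
  mid=-2.02070 |R|=1.02070 →lo
  mid=-2.01016 |R|=1.01016 →lo
  mid=-2.00488 |R|=1.00488 →lo
  mid=-2.00225 |R|=1.00225 →lo
  ...
  [-2.00010,-1.99994] ⇒ x*=-2.0000
Stable set (-2.0000, 0).

(-2.0000,0); λ=-11 ⇒ h* = 0.1818.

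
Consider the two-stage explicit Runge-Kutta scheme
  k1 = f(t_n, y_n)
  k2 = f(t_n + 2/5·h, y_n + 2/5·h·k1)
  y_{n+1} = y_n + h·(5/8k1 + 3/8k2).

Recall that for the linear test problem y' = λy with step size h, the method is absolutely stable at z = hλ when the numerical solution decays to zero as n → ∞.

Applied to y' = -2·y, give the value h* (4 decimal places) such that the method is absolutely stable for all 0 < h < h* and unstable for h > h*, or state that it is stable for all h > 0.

(-6.6667,0); λ=-2 ⇒ h* = (20/3)/2 = 3.3333.

With y'=λy (z=hλ):
  k1=λy_n ⇒ h·k1=z·y_n;  k2=λ(1+2/5z)y_n ⇒ h·k2=z(1+2/5z)y_n
  y_{n+1}/y_n = 1 + 5/8z + 3/8z(1+2/5z) = 1 + z + 3/20z²
  R(z) = 1 + z + 3/20z².

Need |R(x)|<1, x<0.
x=-1.34: |R|=0.0707
R=1: x+3/20x²=0 ⇒ x=−20/3=-6.6667; min R=1−1/(4·3/20)=-0.6667>−1
Confirm numerically:
  x=-6.384: |R|=0.72932 <1
  x=-6.304: |R|=0.65706 <1
  x=-3.915: |R|=0.61592 <1
  x=-7.032: |R|=1.38535 >1
  x=-6.869: |R|=1.20847 >1
Stable set (-6.6667, 0).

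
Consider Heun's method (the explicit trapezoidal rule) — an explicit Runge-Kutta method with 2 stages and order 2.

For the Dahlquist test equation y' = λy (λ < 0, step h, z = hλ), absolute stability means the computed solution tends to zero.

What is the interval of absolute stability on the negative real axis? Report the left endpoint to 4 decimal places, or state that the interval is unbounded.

Set f=λy, z=hλ:
  order 2, 2-stage ⇒ R(z)=1+z+z^2/2
  (e.g. R(-1.6)=0.68000, |R|=0.68000)

Need |R(x)|<1, x<0.
x=-1.6: |R|=0.6800
|R(-1.71)|=0.7520 |R(-1.33)|=0.5544 |R(-1.11)|=0.5060
Bisect:
  x_lo=-2.8678 |R|=2.2443  x_hi=-0.1294 |R|=0.8790
  mid=-1.49859 |R|=0.62429 →hi
  mid=-2.18319 |R|=1.19997 →lo
  mid=-1.84089 |R|=0.85355 →hi
  mid=-2.01204 |R|=1.01211 →lo
  mid=-1.92646 |R|=0.92917 →hi
  mid=-1.96925 |R|=0.96972 →hi
  mid=-1.99064 |R|=0.99069 →hi
  mid=-2.00134 |R|=1.00134 →lo
  mid=-1.99599 |R|=0.99600 →hi
  ...
  [-2.00000,-1.99984] ⇒ x*=-2.0000
Interval (-2.0000, 0).

(-2.0000, 0).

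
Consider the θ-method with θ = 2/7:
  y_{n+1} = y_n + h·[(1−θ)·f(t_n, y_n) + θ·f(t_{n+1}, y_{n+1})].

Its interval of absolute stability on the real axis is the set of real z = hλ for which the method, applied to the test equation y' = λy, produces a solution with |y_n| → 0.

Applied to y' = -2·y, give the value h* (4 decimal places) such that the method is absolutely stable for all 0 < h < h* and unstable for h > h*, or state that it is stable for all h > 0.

(-4.6667,0); λ=-2 ⇒ h* = (14/3)/2 = 2.3333.

Test eqn y'=λy, z=hλ:
  y_{n+1} = y_n + z·[5/7·y_n + 2/7·y_{n+1}] ⇒ (1 − 2/7z)y_{n+1} = (1 + 5/7z)y_n
  R(z) = (1 + 5/7z)/(1 − 2/7z).

Solve |R(x)|<1 on ℝ⁻.
x=-1.13: |R|=0.1458
R=−1: 1+5/7x = −1+2/7x ⇒ -3/7x=2 ⇒ x=2/(-3/7)=-4.6667
Confirm numerically:
  x=-3.560: |R|=0.76487 <1
  x=-3.249: |R|=0.68492 <1
  x=-2.604: |R|=0.49312 <1
  x=-5.040: |R|=1.06557 >1
  x=-5.004: |R|=1.05950 >1
  x=-4.941: |R|=1.04875 >1
So |R|<1 on (-4.6667, 0).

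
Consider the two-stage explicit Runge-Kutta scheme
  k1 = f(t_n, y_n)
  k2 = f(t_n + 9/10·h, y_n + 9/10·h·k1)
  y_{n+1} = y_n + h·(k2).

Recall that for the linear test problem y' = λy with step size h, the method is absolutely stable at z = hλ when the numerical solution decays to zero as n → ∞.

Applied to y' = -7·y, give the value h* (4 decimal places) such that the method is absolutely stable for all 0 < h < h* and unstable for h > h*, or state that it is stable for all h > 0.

Test eqn y'=λy, z=hλ:
  k1=λy_n ⇒ h·k1=z·y_n;  k2=λ(1+9/10z)y_n ⇒ h·k2=z(1+9/10z)y_n
  y_{n+1}/y_n = 1 + z(1+9/10z) = 1 + z + 9/10z²
  Hence R(z) = 1 + z + 9/10z².

Boundary: |R(x)|=1, x<0.
x=-1.65: |R|=1.8002
R=1: x+9/10x²=0 ⇒ x=−10/9=-1.1111; min R=1−1/(4·9/10)=0.7222>−1
Confirm numerically:
  x=-0.903: |R|=0.83087 <1
  x=-0.654: |R|=0.73094 <1
  x=-0.625: |R|=0.72656 <1
  x=-1.439: |R|=1.42465 >1
  x=-1.359: |R|=1.30319 >1
Stable set (-1.1111, 0).

(-1.1111,0); λ=-7 ⇒ h* = (10/9)/7 = 0.1587.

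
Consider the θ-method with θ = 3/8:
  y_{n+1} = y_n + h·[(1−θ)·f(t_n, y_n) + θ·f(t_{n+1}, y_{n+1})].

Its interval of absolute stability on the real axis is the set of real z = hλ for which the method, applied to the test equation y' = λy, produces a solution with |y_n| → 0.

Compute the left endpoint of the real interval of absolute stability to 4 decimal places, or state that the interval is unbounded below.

On y'=λy, z=hλ:
  y_{n+1} = y_n + z·[5/8·y_n + 3/8·y_{n+1}] ⇒ (1 − 3/8z)y_{n+1} = (1 + 5/8z)y_n
  so R(z) = (1 + 5/8z)/(1 − 3/8z).

Need |R(x)|<1, x<0.
x=-1.04: |R|=0.2518
R=−1: 1+5/8x = −1+3/8x ⇒ -1/4x=2 ⇒ x=2/(-1/4)=-8.0000
Confirm numerically:
  x=-7.964: |R|=0.99774 <1
  x=-7.338: |R|=0.95589 <1
  x=-7.179: |R|=0.94441 <1
  x=-5.535: |R|=0.79963 <1
  x=-8.384: |R|=1.02317 >1
  x=-8.354: |R|=1.02141 >1
  x=-8.323: |R|=1.01959 >1
Interval (-8.0000, 0).

z* = -8.0000.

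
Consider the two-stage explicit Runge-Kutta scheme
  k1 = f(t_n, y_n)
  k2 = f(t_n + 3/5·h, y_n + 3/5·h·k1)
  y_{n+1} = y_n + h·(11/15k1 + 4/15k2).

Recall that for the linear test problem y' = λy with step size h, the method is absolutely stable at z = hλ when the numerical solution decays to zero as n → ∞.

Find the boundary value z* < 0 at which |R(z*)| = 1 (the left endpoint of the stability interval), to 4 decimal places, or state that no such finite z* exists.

Set f=λy, z=hλ:
  k1=λy_n ⇒ h·k1=z·y_n;  k2=λ(1+3/5z)y_n ⇒ h·k2=z(1+3/5z)y_n
  y_{n+1}/y_n = 1 + 11/15z + 4/15z(1+3/5z) = 1 + z + 4/25z²
  ⇒ R(z) = 1 + z + 4/25z².

Boundary: |R(x)|=1, x<0.
x=-0.98: |R|=0.1737
R=1: x+4/25x²=0 ⇒ x=−25/4=-6.2500; min R=1−1/(4·4/25)=-0.5625>−1
Confirm numerically:
  x=-5.876: |R|=0.64838 <1
  x=-4.040: |R|=0.42854 <1
  x=-3.317: |R|=0.55660 <1
  x=-3.125: |R|=0.56250 <1
  x=-6.498: |R|=1.25784 >1
  x=-6.311: |R|=1.06160 >1
So |R|<1 on (-6.2500, 0).

z* = -6.2500.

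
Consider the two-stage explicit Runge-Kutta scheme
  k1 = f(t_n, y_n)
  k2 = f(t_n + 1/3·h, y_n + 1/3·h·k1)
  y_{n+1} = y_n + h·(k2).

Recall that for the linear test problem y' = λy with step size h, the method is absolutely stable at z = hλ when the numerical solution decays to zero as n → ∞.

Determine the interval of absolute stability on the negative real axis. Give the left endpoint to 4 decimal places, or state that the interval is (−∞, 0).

(-3.0000, 0).

With y'=λy (z=hλ):
  k1=λy_n ⇒ h·k1=z·y_n;  k2=λ(1+1/3z)y_n ⇒ h·k2=z(1+1/3z)y_n
  y_{n+1}/y_n = 1 + z(1+1/3z) = 1 + z + 1/3z²
  Hence R(z) = 1 + z + 1/3z².

Boundary: |R(x)|=1, x<0.
x=-0.75: |R|=0.4375
R=1: x+1/3x²=0 ⇒ x=−3=-3.0000; min R=1−1/(4·1/3)=0.2500>−1
Confirm numerically:
  x=-2.789: |R|=0.80384 <1
  x=-2.614: |R|=0.66367 <1
  x=-2.479: |R|=0.56948 <1
  x=-3.428: |R|=1.48906 >1
  x=-3.258: |R|=1.28019 >1
Stable set (-3.0000, 0).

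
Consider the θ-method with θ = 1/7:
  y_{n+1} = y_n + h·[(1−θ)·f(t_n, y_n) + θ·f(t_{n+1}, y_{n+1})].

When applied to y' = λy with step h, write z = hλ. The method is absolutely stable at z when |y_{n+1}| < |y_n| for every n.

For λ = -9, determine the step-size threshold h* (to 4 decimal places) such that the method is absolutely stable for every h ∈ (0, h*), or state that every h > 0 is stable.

(-2.8000,0); λ=-9 ⇒ h* = (14/5)/9 = 0.3111.

With y'=λy (z=hλ):
  y_{n+1} = y_n + z·[6/7·y_n + 1/7·y_{n+1}] ⇒ (1 − 1/7z)y_{n+1} = (1 + 6/7z)y_n
  R(z) = (1 + 6/7z)/(1 − 1/7z).

Solve |R(x)|<1 on ℝ⁻.
x=-0.75: |R|=0.3226
R=−1: 1+6/7x = −1+1/7x ⇒ -5/7x=2 ⇒ x=2/(-5/7)=-2.8000
Confirm numerically:
  x=-2.396: |R|=0.78501 <1
  x=-1.988: |R|=0.54829 <1
  x=-1.934: |R|=0.51533 <1
  x=-1.326: |R|=0.11482 <1
  x=-3.243: |R|=1.21625 >1
  x=-3.100: |R|=1.14851 >1
Stable set (-2.8000, 0).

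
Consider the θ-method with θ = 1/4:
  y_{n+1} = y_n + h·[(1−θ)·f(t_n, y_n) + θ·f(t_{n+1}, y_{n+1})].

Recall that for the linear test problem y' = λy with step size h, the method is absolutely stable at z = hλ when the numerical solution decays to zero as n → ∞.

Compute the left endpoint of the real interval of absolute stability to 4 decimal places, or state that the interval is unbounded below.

With y'=λy (z=hλ):
  y_{n+1} = y_n + z·[3/4·y_n + 1/4·y_{n+1}] ⇒ (1 − 1/4z)y_{n+1} = (1 + 3/4z)y_n
  Hence R(z) = (1 + 3/4z)/(1 − 1/4z).

Boundary: |R(x)|=1, x<0.
x=-1.3: |R|=0.0189
R=−1: 1+3/4x = −1+1/4x ⇒ -1/2x=2 ⇒ x=2/(-1/2)=-4.0000
Confirm numerically:
  x=-3.480: |R|=0.86096 <1
  x=-2.668: |R|=0.60048 <1
  x=-1.786: |R|=0.23470 <1
  x=-4.553: |R|=1.12931 >1
  x=-4.101: |R|=1.02494 >1
Interval (-4.0000, 0).

left endpoint -4.0000.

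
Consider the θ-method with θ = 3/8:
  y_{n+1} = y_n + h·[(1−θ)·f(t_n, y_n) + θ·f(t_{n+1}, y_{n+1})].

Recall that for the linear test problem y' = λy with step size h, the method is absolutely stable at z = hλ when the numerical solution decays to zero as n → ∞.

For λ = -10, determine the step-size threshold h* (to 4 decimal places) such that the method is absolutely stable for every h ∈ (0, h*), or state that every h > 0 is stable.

(-8.0000,0); λ=-10 ⇒ h* = (8)/10 = 0.8000.

Test eqn y'=λy, z=hλ:
  y_{n+1} = y_n + z·[5/8·y_n + 3/8·y_{n+1}] ⇒ (1 − 3/8z)y_{n+1} = (1 + 5/8z)y_n
  R(z) = (1 + 5/8z)/(1 − 3/8z).

Find x<0 with |R(x)|<1.
x=-0.54: |R|=0.5509
R=−1: 1+5/8x = −1+3/8x ⇒ -1/4x=2 ⇒ x=2/(-1/4)=-8.0000
Confirm numerically:
  x=-7.666: |R|=0.97845 <1
  x=-7.402: |R|=0.96041 <1
  x=-5.486: |R|=0.79442 <1
  x=-4.136: |R|=0.62132 <1
  x=-8.477: |R|=1.02854 >1
  x=-8.364: |R|=1.02200 >1
Interval (-8.0000, 0).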